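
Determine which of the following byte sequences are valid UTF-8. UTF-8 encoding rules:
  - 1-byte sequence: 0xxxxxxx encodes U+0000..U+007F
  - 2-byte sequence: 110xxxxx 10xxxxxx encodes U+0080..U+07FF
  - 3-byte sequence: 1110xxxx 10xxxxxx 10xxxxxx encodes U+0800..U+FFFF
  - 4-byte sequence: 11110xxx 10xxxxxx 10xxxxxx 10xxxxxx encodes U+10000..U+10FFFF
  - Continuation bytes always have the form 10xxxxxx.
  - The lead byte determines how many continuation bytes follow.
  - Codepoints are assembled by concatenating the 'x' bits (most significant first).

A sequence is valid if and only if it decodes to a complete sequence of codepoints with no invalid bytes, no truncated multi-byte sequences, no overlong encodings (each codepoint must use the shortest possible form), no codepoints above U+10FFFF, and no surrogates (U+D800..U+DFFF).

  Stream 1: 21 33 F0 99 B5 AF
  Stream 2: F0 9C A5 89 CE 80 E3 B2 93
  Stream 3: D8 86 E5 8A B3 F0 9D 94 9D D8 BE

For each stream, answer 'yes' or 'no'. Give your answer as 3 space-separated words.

Answer: yes yes yes

Derivation:
Stream 1: decodes cleanly. VALID
Stream 2: decodes cleanly. VALID
Stream 3: decodes cleanly. VALID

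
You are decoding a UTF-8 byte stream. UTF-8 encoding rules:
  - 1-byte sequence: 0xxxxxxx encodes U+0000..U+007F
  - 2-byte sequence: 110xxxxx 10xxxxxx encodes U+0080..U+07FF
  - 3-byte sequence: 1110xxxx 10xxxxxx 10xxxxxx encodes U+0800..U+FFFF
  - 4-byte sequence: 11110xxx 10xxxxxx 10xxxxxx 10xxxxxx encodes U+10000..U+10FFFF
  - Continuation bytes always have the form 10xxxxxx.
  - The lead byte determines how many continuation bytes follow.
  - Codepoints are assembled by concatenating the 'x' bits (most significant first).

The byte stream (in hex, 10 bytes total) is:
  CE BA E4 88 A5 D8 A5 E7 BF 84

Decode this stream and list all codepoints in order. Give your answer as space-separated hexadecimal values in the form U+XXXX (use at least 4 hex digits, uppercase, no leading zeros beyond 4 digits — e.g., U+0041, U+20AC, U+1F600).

Answer: U+03BA U+4225 U+0625 U+7FC4

Derivation:
Byte[0]=CE: 2-byte lead, need 1 cont bytes. acc=0xE
Byte[1]=BA: continuation. acc=(acc<<6)|0x3A=0x3BA
Completed: cp=U+03BA (starts at byte 0)
Byte[2]=E4: 3-byte lead, need 2 cont bytes. acc=0x4
Byte[3]=88: continuation. acc=(acc<<6)|0x08=0x108
Byte[4]=A5: continuation. acc=(acc<<6)|0x25=0x4225
Completed: cp=U+4225 (starts at byte 2)
Byte[5]=D8: 2-byte lead, need 1 cont bytes. acc=0x18
Byte[6]=A5: continuation. acc=(acc<<6)|0x25=0x625
Completed: cp=U+0625 (starts at byte 5)
Byte[7]=E7: 3-byte lead, need 2 cont bytes. acc=0x7
Byte[8]=BF: continuation. acc=(acc<<6)|0x3F=0x1FF
Byte[9]=84: continuation. acc=(acc<<6)|0x04=0x7FC4
Completed: cp=U+7FC4 (starts at byte 7)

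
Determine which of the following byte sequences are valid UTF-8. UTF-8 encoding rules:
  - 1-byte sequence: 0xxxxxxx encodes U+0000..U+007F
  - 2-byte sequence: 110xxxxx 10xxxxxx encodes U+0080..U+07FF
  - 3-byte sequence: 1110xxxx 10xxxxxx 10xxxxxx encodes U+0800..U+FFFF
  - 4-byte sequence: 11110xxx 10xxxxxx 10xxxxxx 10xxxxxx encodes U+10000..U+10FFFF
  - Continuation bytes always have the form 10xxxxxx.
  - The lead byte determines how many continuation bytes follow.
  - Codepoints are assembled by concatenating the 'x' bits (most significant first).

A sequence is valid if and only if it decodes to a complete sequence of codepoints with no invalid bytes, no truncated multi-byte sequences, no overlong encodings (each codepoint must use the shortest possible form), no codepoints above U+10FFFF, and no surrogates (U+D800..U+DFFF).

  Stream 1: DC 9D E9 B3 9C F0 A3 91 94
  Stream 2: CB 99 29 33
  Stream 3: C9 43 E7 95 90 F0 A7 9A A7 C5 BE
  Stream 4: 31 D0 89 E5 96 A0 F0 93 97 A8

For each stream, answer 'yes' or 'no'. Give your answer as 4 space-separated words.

Stream 1: decodes cleanly. VALID
Stream 2: decodes cleanly. VALID
Stream 3: error at byte offset 1. INVALID
Stream 4: decodes cleanly. VALID

Answer: yes yes no yes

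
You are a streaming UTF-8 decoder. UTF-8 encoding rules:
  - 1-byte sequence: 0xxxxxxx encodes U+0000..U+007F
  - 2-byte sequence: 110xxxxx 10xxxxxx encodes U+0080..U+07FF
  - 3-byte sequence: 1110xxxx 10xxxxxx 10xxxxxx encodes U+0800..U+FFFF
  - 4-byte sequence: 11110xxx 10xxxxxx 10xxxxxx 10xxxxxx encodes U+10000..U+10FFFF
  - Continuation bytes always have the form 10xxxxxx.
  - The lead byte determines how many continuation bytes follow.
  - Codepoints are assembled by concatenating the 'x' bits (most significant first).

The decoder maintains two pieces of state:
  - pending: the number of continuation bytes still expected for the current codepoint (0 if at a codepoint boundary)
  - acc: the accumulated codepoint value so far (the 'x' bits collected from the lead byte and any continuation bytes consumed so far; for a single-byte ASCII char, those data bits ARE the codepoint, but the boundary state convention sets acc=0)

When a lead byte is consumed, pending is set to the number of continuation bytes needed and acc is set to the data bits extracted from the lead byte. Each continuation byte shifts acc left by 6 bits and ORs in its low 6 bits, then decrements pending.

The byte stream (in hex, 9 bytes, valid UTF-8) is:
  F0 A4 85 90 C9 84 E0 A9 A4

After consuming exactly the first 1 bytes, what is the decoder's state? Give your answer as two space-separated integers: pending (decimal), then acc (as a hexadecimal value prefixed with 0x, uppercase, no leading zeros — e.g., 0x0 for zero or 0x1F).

Answer: 3 0x0

Derivation:
Byte[0]=F0: 4-byte lead. pending=3, acc=0x0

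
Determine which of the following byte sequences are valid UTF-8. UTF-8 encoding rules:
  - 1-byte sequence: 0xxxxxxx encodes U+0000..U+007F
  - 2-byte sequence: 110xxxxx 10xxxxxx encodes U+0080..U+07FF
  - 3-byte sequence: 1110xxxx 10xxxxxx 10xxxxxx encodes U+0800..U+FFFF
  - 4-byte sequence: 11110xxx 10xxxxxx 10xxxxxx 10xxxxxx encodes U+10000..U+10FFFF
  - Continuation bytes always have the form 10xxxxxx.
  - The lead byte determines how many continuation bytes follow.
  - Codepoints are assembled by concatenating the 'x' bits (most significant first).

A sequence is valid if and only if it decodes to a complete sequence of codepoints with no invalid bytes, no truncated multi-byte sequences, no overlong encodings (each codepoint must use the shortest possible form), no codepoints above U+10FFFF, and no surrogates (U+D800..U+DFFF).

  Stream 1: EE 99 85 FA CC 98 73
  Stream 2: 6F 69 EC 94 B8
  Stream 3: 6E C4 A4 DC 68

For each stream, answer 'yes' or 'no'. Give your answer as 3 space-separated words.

Answer: no yes no

Derivation:
Stream 1: error at byte offset 3. INVALID
Stream 2: decodes cleanly. VALID
Stream 3: error at byte offset 4. INVALID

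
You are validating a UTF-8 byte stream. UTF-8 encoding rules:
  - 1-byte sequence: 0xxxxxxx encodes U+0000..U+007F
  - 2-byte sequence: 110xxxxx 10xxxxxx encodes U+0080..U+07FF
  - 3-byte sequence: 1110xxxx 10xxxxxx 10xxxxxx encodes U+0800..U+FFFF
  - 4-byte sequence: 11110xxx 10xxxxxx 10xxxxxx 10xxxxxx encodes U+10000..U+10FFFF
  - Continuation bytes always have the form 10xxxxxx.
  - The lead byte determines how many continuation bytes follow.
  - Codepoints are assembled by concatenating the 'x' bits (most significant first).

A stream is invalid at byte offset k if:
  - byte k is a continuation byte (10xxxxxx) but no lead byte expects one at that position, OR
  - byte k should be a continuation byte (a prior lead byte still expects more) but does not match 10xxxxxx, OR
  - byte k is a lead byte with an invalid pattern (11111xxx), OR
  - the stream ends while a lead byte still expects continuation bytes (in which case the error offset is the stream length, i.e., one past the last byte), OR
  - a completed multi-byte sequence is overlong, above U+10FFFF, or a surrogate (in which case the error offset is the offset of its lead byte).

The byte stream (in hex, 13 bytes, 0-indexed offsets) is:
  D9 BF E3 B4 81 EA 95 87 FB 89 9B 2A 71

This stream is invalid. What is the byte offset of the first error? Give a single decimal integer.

Byte[0]=D9: 2-byte lead, need 1 cont bytes. acc=0x19
Byte[1]=BF: continuation. acc=(acc<<6)|0x3F=0x67F
Completed: cp=U+067F (starts at byte 0)
Byte[2]=E3: 3-byte lead, need 2 cont bytes. acc=0x3
Byte[3]=B4: continuation. acc=(acc<<6)|0x34=0xF4
Byte[4]=81: continuation. acc=(acc<<6)|0x01=0x3D01
Completed: cp=U+3D01 (starts at byte 2)
Byte[5]=EA: 3-byte lead, need 2 cont bytes. acc=0xA
Byte[6]=95: continuation. acc=(acc<<6)|0x15=0x295
Byte[7]=87: continuation. acc=(acc<<6)|0x07=0xA547
Completed: cp=U+A547 (starts at byte 5)
Byte[8]=FB: INVALID lead byte (not 0xxx/110x/1110/11110)

Answer: 8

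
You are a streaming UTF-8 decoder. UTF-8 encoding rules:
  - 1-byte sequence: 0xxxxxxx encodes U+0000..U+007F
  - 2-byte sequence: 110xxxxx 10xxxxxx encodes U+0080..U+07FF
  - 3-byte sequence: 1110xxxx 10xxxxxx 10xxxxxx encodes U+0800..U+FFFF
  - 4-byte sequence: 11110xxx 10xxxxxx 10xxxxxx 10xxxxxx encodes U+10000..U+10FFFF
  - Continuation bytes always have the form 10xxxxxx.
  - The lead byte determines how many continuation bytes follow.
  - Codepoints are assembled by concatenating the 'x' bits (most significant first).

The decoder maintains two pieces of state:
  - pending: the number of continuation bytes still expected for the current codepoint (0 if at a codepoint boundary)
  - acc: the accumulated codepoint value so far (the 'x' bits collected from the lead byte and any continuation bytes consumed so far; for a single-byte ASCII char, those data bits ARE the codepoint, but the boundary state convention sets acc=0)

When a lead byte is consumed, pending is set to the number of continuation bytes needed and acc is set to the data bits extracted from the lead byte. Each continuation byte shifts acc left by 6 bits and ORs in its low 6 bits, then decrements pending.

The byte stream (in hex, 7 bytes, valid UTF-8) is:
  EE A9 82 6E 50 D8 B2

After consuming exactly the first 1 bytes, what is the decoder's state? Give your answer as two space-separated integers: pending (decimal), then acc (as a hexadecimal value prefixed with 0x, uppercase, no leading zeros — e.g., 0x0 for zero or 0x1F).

Answer: 2 0xE

Derivation:
Byte[0]=EE: 3-byte lead. pending=2, acc=0xE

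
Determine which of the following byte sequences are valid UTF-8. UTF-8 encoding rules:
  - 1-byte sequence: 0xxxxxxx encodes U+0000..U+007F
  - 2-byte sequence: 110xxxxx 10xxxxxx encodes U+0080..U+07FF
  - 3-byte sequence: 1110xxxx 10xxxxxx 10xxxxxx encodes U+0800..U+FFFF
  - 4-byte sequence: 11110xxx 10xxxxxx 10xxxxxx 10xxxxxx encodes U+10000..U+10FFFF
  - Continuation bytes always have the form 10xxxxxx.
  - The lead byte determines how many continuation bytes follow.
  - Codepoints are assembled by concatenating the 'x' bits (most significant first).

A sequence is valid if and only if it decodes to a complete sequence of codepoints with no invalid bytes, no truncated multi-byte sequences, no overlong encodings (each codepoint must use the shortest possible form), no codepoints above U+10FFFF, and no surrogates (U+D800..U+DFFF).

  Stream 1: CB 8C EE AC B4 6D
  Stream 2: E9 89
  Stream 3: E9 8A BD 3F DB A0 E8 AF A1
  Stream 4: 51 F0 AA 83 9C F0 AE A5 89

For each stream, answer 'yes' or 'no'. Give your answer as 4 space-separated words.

Stream 1: decodes cleanly. VALID
Stream 2: error at byte offset 2. INVALID
Stream 3: decodes cleanly. VALID
Stream 4: decodes cleanly. VALID

Answer: yes no yes yes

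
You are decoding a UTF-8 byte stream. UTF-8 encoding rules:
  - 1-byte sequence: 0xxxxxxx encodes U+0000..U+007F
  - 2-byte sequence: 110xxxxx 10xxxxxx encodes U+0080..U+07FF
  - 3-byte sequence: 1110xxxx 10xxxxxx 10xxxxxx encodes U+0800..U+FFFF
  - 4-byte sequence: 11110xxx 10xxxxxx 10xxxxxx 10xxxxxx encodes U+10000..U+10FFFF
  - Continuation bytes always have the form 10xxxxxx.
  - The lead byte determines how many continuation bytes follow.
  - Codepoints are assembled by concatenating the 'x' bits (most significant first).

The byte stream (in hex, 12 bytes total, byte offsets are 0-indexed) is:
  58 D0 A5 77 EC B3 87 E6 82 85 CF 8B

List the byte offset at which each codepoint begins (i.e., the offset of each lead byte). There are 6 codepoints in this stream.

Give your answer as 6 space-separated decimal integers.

Answer: 0 1 3 4 7 10

Derivation:
Byte[0]=58: 1-byte ASCII. cp=U+0058
Byte[1]=D0: 2-byte lead, need 1 cont bytes. acc=0x10
Byte[2]=A5: continuation. acc=(acc<<6)|0x25=0x425
Completed: cp=U+0425 (starts at byte 1)
Byte[3]=77: 1-byte ASCII. cp=U+0077
Byte[4]=EC: 3-byte lead, need 2 cont bytes. acc=0xC
Byte[5]=B3: continuation. acc=(acc<<6)|0x33=0x333
Byte[6]=87: continuation. acc=(acc<<6)|0x07=0xCCC7
Completed: cp=U+CCC7 (starts at byte 4)
Byte[7]=E6: 3-byte lead, need 2 cont bytes. acc=0x6
Byte[8]=82: continuation. acc=(acc<<6)|0x02=0x182
Byte[9]=85: continuation. acc=(acc<<6)|0x05=0x6085
Completed: cp=U+6085 (starts at byte 7)
Byte[10]=CF: 2-byte lead, need 1 cont bytes. acc=0xF
Byte[11]=8B: continuation. acc=(acc<<6)|0x0B=0x3CB
Completed: cp=U+03CB (starts at byte 10)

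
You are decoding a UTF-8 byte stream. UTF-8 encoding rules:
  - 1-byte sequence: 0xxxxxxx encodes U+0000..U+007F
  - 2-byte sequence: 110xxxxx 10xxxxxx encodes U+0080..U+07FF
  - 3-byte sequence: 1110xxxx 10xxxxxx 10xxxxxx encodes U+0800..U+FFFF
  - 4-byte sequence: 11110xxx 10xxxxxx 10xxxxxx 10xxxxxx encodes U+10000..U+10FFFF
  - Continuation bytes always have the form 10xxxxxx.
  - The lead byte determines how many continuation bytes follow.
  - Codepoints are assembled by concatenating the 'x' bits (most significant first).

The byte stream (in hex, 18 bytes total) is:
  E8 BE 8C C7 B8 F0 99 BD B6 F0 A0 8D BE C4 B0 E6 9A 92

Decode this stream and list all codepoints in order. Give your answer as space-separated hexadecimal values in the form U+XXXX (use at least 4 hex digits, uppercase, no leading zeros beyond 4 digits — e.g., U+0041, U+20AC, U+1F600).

Answer: U+8F8C U+01F8 U+19F76 U+2037E U+0130 U+6692

Derivation:
Byte[0]=E8: 3-byte lead, need 2 cont bytes. acc=0x8
Byte[1]=BE: continuation. acc=(acc<<6)|0x3E=0x23E
Byte[2]=8C: continuation. acc=(acc<<6)|0x0C=0x8F8C
Completed: cp=U+8F8C (starts at byte 0)
Byte[3]=C7: 2-byte lead, need 1 cont bytes. acc=0x7
Byte[4]=B8: continuation. acc=(acc<<6)|0x38=0x1F8
Completed: cp=U+01F8 (starts at byte 3)
Byte[5]=F0: 4-byte lead, need 3 cont bytes. acc=0x0
Byte[6]=99: continuation. acc=(acc<<6)|0x19=0x19
Byte[7]=BD: continuation. acc=(acc<<6)|0x3D=0x67D
Byte[8]=B6: continuation. acc=(acc<<6)|0x36=0x19F76
Completed: cp=U+19F76 (starts at byte 5)
Byte[9]=F0: 4-byte lead, need 3 cont bytes. acc=0x0
Byte[10]=A0: continuation. acc=(acc<<6)|0x20=0x20
Byte[11]=8D: continuation. acc=(acc<<6)|0x0D=0x80D
Byte[12]=BE: continuation. acc=(acc<<6)|0x3E=0x2037E
Completed: cp=U+2037E (starts at byte 9)
Byte[13]=C4: 2-byte lead, need 1 cont bytes. acc=0x4
Byte[14]=B0: continuation. acc=(acc<<6)|0x30=0x130
Completed: cp=U+0130 (starts at byte 13)
Byte[15]=E6: 3-byte lead, need 2 cont bytes. acc=0x6
Byte[16]=9A: continuation. acc=(acc<<6)|0x1A=0x19A
Byte[17]=92: continuation. acc=(acc<<6)|0x12=0x6692
Completed: cp=U+6692 (starts at byte 15)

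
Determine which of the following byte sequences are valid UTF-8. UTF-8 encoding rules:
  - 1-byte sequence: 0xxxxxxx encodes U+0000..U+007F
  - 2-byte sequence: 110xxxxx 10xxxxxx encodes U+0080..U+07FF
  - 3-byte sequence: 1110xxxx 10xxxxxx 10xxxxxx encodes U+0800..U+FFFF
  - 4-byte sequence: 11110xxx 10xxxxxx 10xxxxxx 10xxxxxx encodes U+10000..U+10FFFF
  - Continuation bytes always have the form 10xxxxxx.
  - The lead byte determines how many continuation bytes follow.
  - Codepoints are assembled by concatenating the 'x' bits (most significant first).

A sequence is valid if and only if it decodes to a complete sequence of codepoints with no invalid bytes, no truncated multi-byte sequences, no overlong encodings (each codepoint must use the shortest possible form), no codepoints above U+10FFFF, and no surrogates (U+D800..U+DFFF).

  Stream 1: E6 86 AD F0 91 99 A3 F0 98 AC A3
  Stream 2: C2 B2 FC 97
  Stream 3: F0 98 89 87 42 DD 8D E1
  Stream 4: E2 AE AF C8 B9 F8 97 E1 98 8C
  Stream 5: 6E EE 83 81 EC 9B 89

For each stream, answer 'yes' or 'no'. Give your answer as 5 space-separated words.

Answer: yes no no no yes

Derivation:
Stream 1: decodes cleanly. VALID
Stream 2: error at byte offset 2. INVALID
Stream 3: error at byte offset 8. INVALID
Stream 4: error at byte offset 5. INVALID
Stream 5: decodes cleanly. VALID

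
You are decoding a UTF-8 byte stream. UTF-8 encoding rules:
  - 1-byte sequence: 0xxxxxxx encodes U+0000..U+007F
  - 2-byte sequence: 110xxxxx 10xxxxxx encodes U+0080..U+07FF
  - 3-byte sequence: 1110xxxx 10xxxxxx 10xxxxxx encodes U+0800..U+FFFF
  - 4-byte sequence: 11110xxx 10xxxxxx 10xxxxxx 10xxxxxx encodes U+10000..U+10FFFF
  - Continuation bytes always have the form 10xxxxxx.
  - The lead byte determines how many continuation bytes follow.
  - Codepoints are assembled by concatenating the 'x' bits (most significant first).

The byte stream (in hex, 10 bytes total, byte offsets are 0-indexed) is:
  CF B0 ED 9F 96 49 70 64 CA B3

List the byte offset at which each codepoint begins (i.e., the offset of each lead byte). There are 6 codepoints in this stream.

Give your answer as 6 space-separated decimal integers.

Answer: 0 2 5 6 7 8

Derivation:
Byte[0]=CF: 2-byte lead, need 1 cont bytes. acc=0xF
Byte[1]=B0: continuation. acc=(acc<<6)|0x30=0x3F0
Completed: cp=U+03F0 (starts at byte 0)
Byte[2]=ED: 3-byte lead, need 2 cont bytes. acc=0xD
Byte[3]=9F: continuation. acc=(acc<<6)|0x1F=0x35F
Byte[4]=96: continuation. acc=(acc<<6)|0x16=0xD7D6
Completed: cp=U+D7D6 (starts at byte 2)
Byte[5]=49: 1-byte ASCII. cp=U+0049
Byte[6]=70: 1-byte ASCII. cp=U+0070
Byte[7]=64: 1-byte ASCII. cp=U+0064
Byte[8]=CA: 2-byte lead, need 1 cont bytes. acc=0xA
Byte[9]=B3: continuation. acc=(acc<<6)|0x33=0x2B3
Completed: cp=U+02B3 (starts at byte 8)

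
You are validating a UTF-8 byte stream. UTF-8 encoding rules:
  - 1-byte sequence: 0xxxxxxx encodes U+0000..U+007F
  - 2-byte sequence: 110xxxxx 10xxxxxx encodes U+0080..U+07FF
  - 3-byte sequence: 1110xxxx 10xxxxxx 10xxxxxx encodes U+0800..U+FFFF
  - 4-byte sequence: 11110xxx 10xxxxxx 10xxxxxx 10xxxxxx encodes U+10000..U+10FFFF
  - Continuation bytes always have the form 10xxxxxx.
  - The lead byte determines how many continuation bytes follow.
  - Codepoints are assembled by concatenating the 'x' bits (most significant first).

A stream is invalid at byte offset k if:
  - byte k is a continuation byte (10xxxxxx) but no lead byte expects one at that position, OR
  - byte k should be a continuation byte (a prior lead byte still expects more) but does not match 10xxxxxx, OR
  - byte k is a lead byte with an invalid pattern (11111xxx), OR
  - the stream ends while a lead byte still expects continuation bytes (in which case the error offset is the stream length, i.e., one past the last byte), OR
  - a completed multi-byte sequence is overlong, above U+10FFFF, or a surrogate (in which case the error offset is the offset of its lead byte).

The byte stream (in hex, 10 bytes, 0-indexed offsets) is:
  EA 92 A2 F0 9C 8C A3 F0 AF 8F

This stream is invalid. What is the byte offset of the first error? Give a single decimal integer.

Answer: 10

Derivation:
Byte[0]=EA: 3-byte lead, need 2 cont bytes. acc=0xA
Byte[1]=92: continuation. acc=(acc<<6)|0x12=0x292
Byte[2]=A2: continuation. acc=(acc<<6)|0x22=0xA4A2
Completed: cp=U+A4A2 (starts at byte 0)
Byte[3]=F0: 4-byte lead, need 3 cont bytes. acc=0x0
Byte[4]=9C: continuation. acc=(acc<<6)|0x1C=0x1C
Byte[5]=8C: continuation. acc=(acc<<6)|0x0C=0x70C
Byte[6]=A3: continuation. acc=(acc<<6)|0x23=0x1C323
Completed: cp=U+1C323 (starts at byte 3)
Byte[7]=F0: 4-byte lead, need 3 cont bytes. acc=0x0
Byte[8]=AF: continuation. acc=(acc<<6)|0x2F=0x2F
Byte[9]=8F: continuation. acc=(acc<<6)|0x0F=0xBCF
Byte[10]: stream ended, expected continuation. INVALID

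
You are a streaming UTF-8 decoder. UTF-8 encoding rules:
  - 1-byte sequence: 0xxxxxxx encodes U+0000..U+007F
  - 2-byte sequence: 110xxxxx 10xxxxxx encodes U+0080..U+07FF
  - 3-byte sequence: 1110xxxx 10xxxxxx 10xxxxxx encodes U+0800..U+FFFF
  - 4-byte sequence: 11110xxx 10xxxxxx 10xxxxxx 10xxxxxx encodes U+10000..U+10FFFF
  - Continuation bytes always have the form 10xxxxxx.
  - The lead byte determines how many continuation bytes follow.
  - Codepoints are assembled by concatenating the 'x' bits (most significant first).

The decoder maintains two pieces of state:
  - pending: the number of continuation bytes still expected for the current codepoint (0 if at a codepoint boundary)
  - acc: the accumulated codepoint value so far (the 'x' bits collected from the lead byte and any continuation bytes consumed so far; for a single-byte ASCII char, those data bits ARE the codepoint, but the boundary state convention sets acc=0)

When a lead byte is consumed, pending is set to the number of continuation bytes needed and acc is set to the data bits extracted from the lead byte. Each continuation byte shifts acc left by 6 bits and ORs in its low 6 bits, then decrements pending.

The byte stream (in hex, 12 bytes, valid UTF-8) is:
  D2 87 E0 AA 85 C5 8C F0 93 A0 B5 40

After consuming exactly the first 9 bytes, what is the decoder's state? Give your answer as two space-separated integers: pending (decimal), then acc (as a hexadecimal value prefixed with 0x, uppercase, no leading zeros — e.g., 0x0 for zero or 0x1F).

Byte[0]=D2: 2-byte lead. pending=1, acc=0x12
Byte[1]=87: continuation. acc=(acc<<6)|0x07=0x487, pending=0
Byte[2]=E0: 3-byte lead. pending=2, acc=0x0
Byte[3]=AA: continuation. acc=(acc<<6)|0x2A=0x2A, pending=1
Byte[4]=85: continuation. acc=(acc<<6)|0x05=0xA85, pending=0
Byte[5]=C5: 2-byte lead. pending=1, acc=0x5
Byte[6]=8C: continuation. acc=(acc<<6)|0x0C=0x14C, pending=0
Byte[7]=F0: 4-byte lead. pending=3, acc=0x0
Byte[8]=93: continuation. acc=(acc<<6)|0x13=0x13, pending=2

Answer: 2 0x13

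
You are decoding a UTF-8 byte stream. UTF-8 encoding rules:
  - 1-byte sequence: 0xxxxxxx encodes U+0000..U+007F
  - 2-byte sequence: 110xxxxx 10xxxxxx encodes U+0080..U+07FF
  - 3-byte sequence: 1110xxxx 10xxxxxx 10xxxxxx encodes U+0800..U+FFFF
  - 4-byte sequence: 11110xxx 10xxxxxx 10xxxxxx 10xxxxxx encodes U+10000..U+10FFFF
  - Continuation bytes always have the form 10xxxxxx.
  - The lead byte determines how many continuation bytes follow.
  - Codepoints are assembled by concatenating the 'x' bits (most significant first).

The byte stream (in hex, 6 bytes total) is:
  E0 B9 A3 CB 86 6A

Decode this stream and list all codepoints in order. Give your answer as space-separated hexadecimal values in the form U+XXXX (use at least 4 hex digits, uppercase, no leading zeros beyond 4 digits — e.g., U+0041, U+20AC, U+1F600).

Answer: U+0E63 U+02C6 U+006A

Derivation:
Byte[0]=E0: 3-byte lead, need 2 cont bytes. acc=0x0
Byte[1]=B9: continuation. acc=(acc<<6)|0x39=0x39
Byte[2]=A3: continuation. acc=(acc<<6)|0x23=0xE63
Completed: cp=U+0E63 (starts at byte 0)
Byte[3]=CB: 2-byte lead, need 1 cont bytes. acc=0xB
Byte[4]=86: continuation. acc=(acc<<6)|0x06=0x2C6
Completed: cp=U+02C6 (starts at byte 3)
Byte[5]=6A: 1-byte ASCII. cp=U+006A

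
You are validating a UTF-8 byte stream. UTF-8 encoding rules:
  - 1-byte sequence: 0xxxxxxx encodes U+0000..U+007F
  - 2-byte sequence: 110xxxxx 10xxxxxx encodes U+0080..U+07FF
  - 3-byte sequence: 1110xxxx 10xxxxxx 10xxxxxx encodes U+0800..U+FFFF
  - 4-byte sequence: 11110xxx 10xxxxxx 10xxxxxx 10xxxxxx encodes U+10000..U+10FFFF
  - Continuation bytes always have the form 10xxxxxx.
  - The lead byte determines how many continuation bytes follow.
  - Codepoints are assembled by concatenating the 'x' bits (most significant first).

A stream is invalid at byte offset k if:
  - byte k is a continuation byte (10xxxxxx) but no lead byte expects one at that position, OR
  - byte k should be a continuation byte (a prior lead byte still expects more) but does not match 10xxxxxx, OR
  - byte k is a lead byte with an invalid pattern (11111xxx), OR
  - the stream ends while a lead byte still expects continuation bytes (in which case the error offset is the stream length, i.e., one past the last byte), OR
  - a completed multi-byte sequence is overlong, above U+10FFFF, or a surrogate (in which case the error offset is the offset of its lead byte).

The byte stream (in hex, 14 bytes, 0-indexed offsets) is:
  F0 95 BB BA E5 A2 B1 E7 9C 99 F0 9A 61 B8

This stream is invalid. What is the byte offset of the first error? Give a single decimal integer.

Byte[0]=F0: 4-byte lead, need 3 cont bytes. acc=0x0
Byte[1]=95: continuation. acc=(acc<<6)|0x15=0x15
Byte[2]=BB: continuation. acc=(acc<<6)|0x3B=0x57B
Byte[3]=BA: continuation. acc=(acc<<6)|0x3A=0x15EFA
Completed: cp=U+15EFA (starts at byte 0)
Byte[4]=E5: 3-byte lead, need 2 cont bytes. acc=0x5
Byte[5]=A2: continuation. acc=(acc<<6)|0x22=0x162
Byte[6]=B1: continuation. acc=(acc<<6)|0x31=0x58B1
Completed: cp=U+58B1 (starts at byte 4)
Byte[7]=E7: 3-byte lead, need 2 cont bytes. acc=0x7
Byte[8]=9C: continuation. acc=(acc<<6)|0x1C=0x1DC
Byte[9]=99: continuation. acc=(acc<<6)|0x19=0x7719
Completed: cp=U+7719 (starts at byte 7)
Byte[10]=F0: 4-byte lead, need 3 cont bytes. acc=0x0
Byte[11]=9A: continuation. acc=(acc<<6)|0x1A=0x1A
Byte[12]=61: expected 10xxxxxx continuation. INVALID

Answer: 12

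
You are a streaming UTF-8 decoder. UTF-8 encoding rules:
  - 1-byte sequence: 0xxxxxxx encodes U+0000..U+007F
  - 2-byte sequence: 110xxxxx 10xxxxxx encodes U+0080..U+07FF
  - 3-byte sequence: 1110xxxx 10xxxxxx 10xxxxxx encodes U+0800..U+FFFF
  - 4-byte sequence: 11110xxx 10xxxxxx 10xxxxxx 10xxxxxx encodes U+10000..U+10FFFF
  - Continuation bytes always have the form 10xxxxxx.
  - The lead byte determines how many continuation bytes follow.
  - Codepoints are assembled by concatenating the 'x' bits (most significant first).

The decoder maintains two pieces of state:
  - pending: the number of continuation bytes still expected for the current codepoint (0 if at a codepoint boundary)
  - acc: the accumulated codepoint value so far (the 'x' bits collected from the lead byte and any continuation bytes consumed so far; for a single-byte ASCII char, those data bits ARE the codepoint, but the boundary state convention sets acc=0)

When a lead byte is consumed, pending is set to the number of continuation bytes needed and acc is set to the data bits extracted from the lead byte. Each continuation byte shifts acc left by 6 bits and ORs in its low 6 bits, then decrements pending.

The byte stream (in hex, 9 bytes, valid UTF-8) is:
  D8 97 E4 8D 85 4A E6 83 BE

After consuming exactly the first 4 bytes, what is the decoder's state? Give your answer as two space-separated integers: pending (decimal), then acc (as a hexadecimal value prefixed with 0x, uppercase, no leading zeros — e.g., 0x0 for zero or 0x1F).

Byte[0]=D8: 2-byte lead. pending=1, acc=0x18
Byte[1]=97: continuation. acc=(acc<<6)|0x17=0x617, pending=0
Byte[2]=E4: 3-byte lead. pending=2, acc=0x4
Byte[3]=8D: continuation. acc=(acc<<6)|0x0D=0x10D, pending=1

Answer: 1 0x10D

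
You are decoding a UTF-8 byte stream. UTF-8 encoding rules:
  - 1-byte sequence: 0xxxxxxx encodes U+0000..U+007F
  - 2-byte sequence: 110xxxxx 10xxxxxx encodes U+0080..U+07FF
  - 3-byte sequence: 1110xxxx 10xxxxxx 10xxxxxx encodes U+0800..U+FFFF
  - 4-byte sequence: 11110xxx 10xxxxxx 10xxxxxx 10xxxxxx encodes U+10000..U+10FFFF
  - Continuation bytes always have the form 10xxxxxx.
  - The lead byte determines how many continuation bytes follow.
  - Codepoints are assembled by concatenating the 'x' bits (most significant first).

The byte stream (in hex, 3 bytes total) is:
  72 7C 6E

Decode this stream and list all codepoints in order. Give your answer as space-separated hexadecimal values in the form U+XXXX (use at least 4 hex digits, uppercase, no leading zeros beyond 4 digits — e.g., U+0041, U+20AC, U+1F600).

Byte[0]=72: 1-byte ASCII. cp=U+0072
Byte[1]=7C: 1-byte ASCII. cp=U+007C
Byte[2]=6E: 1-byte ASCII. cp=U+006E

Answer: U+0072 U+007C U+006E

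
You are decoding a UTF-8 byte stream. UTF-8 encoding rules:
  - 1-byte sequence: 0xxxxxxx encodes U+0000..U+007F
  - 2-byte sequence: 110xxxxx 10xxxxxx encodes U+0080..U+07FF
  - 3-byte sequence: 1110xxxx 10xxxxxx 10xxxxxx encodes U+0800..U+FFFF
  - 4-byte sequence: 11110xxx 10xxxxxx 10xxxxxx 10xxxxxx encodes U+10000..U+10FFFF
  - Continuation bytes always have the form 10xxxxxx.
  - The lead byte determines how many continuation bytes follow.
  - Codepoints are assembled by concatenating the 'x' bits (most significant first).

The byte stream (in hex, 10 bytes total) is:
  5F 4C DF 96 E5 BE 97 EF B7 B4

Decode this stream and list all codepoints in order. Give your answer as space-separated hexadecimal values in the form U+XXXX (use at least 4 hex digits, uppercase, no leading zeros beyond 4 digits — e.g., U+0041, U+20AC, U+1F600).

Answer: U+005F U+004C U+07D6 U+5F97 U+FDF4

Derivation:
Byte[0]=5F: 1-byte ASCII. cp=U+005F
Byte[1]=4C: 1-byte ASCII. cp=U+004C
Byte[2]=DF: 2-byte lead, need 1 cont bytes. acc=0x1F
Byte[3]=96: continuation. acc=(acc<<6)|0x16=0x7D6
Completed: cp=U+07D6 (starts at byte 2)
Byte[4]=E5: 3-byte lead, need 2 cont bytes. acc=0x5
Byte[5]=BE: continuation. acc=(acc<<6)|0x3E=0x17E
Byte[6]=97: continuation. acc=(acc<<6)|0x17=0x5F97
Completed: cp=U+5F97 (starts at byte 4)
Byte[7]=EF: 3-byte lead, need 2 cont bytes. acc=0xF
Byte[8]=B7: continuation. acc=(acc<<6)|0x37=0x3F7
Byte[9]=B4: continuation. acc=(acc<<6)|0x34=0xFDF4
Completed: cp=U+FDF4 (starts at byte 7)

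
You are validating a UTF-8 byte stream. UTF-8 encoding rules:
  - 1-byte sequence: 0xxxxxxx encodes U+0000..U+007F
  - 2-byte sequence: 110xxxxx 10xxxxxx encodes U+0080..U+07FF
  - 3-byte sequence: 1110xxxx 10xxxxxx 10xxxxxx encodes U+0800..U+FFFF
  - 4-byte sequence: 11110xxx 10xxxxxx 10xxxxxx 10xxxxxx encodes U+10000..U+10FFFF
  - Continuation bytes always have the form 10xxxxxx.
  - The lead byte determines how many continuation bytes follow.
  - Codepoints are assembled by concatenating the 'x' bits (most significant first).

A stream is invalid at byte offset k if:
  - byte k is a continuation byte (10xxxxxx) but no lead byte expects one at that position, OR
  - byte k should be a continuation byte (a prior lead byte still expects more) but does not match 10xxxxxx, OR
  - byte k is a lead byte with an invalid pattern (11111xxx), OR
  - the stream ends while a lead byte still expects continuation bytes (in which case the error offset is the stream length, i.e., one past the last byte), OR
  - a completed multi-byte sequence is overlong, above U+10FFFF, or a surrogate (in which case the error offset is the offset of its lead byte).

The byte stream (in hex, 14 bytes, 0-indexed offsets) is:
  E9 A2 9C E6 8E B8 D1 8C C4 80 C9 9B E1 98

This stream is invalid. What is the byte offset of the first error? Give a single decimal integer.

Answer: 14

Derivation:
Byte[0]=E9: 3-byte lead, need 2 cont bytes. acc=0x9
Byte[1]=A2: continuation. acc=(acc<<6)|0x22=0x262
Byte[2]=9C: continuation. acc=(acc<<6)|0x1C=0x989C
Completed: cp=U+989C (starts at byte 0)
Byte[3]=E6: 3-byte lead, need 2 cont bytes. acc=0x6
Byte[4]=8E: continuation. acc=(acc<<6)|0x0E=0x18E
Byte[5]=B8: continuation. acc=(acc<<6)|0x38=0x63B8
Completed: cp=U+63B8 (starts at byte 3)
Byte[6]=D1: 2-byte lead, need 1 cont bytes. acc=0x11
Byte[7]=8C: continuation. acc=(acc<<6)|0x0C=0x44C
Completed: cp=U+044C (starts at byte 6)
Byte[8]=C4: 2-byte lead, need 1 cont bytes. acc=0x4
Byte[9]=80: continuation. acc=(acc<<6)|0x00=0x100
Completed: cp=U+0100 (starts at byte 8)
Byte[10]=C9: 2-byte lead, need 1 cont bytes. acc=0x9
Byte[11]=9B: continuation. acc=(acc<<6)|0x1B=0x25B
Completed: cp=U+025B (starts at byte 10)
Byte[12]=E1: 3-byte lead, need 2 cont bytes. acc=0x1
Byte[13]=98: continuation. acc=(acc<<6)|0x18=0x58
Byte[14]: stream ended, expected continuation. INVALID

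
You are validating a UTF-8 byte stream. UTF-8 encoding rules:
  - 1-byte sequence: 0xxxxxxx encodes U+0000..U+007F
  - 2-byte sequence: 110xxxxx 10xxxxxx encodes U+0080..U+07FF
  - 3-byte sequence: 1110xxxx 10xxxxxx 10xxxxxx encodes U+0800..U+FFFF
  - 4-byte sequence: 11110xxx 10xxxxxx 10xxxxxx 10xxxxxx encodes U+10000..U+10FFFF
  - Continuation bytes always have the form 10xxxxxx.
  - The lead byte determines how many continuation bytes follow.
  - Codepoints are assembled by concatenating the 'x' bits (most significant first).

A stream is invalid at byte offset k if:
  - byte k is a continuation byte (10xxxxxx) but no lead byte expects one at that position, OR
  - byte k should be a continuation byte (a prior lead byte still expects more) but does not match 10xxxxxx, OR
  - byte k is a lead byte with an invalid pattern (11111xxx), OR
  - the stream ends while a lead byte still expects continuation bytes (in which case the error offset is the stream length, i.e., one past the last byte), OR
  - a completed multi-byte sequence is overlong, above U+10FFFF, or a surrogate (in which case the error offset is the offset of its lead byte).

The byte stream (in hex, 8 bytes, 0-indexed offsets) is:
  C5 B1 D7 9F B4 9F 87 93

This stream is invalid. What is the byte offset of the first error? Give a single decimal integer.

Byte[0]=C5: 2-byte lead, need 1 cont bytes. acc=0x5
Byte[1]=B1: continuation. acc=(acc<<6)|0x31=0x171
Completed: cp=U+0171 (starts at byte 0)
Byte[2]=D7: 2-byte lead, need 1 cont bytes. acc=0x17
Byte[3]=9F: continuation. acc=(acc<<6)|0x1F=0x5DF
Completed: cp=U+05DF (starts at byte 2)
Byte[4]=B4: INVALID lead byte (not 0xxx/110x/1110/11110)

Answer: 4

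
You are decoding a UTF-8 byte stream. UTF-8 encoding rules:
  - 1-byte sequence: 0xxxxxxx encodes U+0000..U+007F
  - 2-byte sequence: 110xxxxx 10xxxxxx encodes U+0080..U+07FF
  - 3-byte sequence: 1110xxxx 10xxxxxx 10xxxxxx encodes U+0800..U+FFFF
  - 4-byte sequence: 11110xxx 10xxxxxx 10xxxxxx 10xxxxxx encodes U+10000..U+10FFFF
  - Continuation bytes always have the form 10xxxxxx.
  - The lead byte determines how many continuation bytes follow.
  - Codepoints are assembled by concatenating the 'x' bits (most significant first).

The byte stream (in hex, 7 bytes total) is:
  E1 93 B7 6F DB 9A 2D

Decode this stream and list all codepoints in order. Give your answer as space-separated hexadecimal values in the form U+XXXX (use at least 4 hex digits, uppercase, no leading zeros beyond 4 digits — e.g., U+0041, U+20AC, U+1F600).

Byte[0]=E1: 3-byte lead, need 2 cont bytes. acc=0x1
Byte[1]=93: continuation. acc=(acc<<6)|0x13=0x53
Byte[2]=B7: continuation. acc=(acc<<6)|0x37=0x14F7
Completed: cp=U+14F7 (starts at byte 0)
Byte[3]=6F: 1-byte ASCII. cp=U+006F
Byte[4]=DB: 2-byte lead, need 1 cont bytes. acc=0x1B
Byte[5]=9A: continuation. acc=(acc<<6)|0x1A=0x6DA
Completed: cp=U+06DA (starts at byte 4)
Byte[6]=2D: 1-byte ASCII. cp=U+002D

Answer: U+14F7 U+006F U+06DA U+002D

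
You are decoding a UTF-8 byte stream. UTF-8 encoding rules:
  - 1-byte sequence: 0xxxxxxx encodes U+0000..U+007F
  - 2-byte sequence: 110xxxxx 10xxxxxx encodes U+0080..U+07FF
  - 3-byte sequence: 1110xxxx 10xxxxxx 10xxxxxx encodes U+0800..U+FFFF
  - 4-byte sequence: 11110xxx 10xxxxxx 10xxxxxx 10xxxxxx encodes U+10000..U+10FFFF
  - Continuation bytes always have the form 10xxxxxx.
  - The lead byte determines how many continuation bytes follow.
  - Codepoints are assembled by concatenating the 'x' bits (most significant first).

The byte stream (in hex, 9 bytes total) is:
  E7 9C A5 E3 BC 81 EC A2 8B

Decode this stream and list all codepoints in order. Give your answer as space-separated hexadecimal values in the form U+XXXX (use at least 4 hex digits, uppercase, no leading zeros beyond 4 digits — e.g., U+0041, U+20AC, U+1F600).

Answer: U+7725 U+3F01 U+C88B

Derivation:
Byte[0]=E7: 3-byte lead, need 2 cont bytes. acc=0x7
Byte[1]=9C: continuation. acc=(acc<<6)|0x1C=0x1DC
Byte[2]=A5: continuation. acc=(acc<<6)|0x25=0x7725
Completed: cp=U+7725 (starts at byte 0)
Byte[3]=E3: 3-byte lead, need 2 cont bytes. acc=0x3
Byte[4]=BC: continuation. acc=(acc<<6)|0x3C=0xFC
Byte[5]=81: continuation. acc=(acc<<6)|0x01=0x3F01
Completed: cp=U+3F01 (starts at byte 3)
Byte[6]=EC: 3-byte lead, need 2 cont bytes. acc=0xC
Byte[7]=A2: continuation. acc=(acc<<6)|0x22=0x322
Byte[8]=8B: continuation. acc=(acc<<6)|0x0B=0xC88B
Completed: cp=U+C88B (starts at byte 6)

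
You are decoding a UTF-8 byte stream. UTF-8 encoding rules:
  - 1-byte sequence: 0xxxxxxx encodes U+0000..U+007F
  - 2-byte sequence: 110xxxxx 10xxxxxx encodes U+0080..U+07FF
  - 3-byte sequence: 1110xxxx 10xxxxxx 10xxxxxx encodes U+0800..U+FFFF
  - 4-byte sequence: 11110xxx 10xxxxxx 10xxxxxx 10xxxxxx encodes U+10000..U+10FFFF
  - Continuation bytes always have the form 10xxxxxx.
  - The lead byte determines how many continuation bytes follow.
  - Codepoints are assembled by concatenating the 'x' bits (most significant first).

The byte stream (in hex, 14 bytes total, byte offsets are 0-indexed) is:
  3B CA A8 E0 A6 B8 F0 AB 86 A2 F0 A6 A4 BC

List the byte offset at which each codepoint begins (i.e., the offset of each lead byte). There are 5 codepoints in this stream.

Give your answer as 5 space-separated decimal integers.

Answer: 0 1 3 6 10

Derivation:
Byte[0]=3B: 1-byte ASCII. cp=U+003B
Byte[1]=CA: 2-byte lead, need 1 cont bytes. acc=0xA
Byte[2]=A8: continuation. acc=(acc<<6)|0x28=0x2A8
Completed: cp=U+02A8 (starts at byte 1)
Byte[3]=E0: 3-byte lead, need 2 cont bytes. acc=0x0
Byte[4]=A6: continuation. acc=(acc<<6)|0x26=0x26
Byte[5]=B8: continuation. acc=(acc<<6)|0x38=0x9B8
Completed: cp=U+09B8 (starts at byte 3)
Byte[6]=F0: 4-byte lead, need 3 cont bytes. acc=0x0
Byte[7]=AB: continuation. acc=(acc<<6)|0x2B=0x2B
Byte[8]=86: continuation. acc=(acc<<6)|0x06=0xAC6
Byte[9]=A2: continuation. acc=(acc<<6)|0x22=0x2B1A2
Completed: cp=U+2B1A2 (starts at byte 6)
Byte[10]=F0: 4-byte lead, need 3 cont bytes. acc=0x0
Byte[11]=A6: continuation. acc=(acc<<6)|0x26=0x26
Byte[12]=A4: continuation. acc=(acc<<6)|0x24=0x9A4
Byte[13]=BC: continuation. acc=(acc<<6)|0x3C=0x2693C
Completed: cp=U+2693C (starts at byte 10)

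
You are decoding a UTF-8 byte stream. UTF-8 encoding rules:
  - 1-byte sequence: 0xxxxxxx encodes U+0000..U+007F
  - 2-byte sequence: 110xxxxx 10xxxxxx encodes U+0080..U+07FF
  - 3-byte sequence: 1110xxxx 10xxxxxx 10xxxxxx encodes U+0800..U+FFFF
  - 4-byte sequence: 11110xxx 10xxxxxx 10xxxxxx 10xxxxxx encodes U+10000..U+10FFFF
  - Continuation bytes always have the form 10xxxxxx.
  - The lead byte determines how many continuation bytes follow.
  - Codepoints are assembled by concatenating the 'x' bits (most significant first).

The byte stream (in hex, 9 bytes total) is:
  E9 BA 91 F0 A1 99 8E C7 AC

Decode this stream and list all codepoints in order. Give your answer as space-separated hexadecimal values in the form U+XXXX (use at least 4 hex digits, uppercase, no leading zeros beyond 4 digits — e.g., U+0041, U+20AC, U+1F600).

Answer: U+9E91 U+2164E U+01EC

Derivation:
Byte[0]=E9: 3-byte lead, need 2 cont bytes. acc=0x9
Byte[1]=BA: continuation. acc=(acc<<6)|0x3A=0x27A
Byte[2]=91: continuation. acc=(acc<<6)|0x11=0x9E91
Completed: cp=U+9E91 (starts at byte 0)
Byte[3]=F0: 4-byte lead, need 3 cont bytes. acc=0x0
Byte[4]=A1: continuation. acc=(acc<<6)|0x21=0x21
Byte[5]=99: continuation. acc=(acc<<6)|0x19=0x859
Byte[6]=8E: continuation. acc=(acc<<6)|0x0E=0x2164E
Completed: cp=U+2164E (starts at byte 3)
Byte[7]=C7: 2-byte lead, need 1 cont bytes. acc=0x7
Byte[8]=AC: continuation. acc=(acc<<6)|0x2C=0x1EC
Completed: cp=U+01EC (starts at byte 7)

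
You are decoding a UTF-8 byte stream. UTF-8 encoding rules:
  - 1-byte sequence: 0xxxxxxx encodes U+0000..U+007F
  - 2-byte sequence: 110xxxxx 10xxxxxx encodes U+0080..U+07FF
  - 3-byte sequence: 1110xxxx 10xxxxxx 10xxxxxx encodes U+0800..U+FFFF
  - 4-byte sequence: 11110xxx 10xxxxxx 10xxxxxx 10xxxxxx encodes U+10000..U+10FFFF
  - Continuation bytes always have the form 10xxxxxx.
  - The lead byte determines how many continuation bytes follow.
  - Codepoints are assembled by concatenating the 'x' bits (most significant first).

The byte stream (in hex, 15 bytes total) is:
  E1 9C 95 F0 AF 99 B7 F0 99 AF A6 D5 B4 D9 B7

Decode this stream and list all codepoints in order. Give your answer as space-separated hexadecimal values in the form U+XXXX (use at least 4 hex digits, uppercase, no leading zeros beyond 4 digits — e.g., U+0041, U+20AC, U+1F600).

Answer: U+1715 U+2F677 U+19BE6 U+0574 U+0677

Derivation:
Byte[0]=E1: 3-byte lead, need 2 cont bytes. acc=0x1
Byte[1]=9C: continuation. acc=(acc<<6)|0x1C=0x5C
Byte[2]=95: continuation. acc=(acc<<6)|0x15=0x1715
Completed: cp=U+1715 (starts at byte 0)
Byte[3]=F0: 4-byte lead, need 3 cont bytes. acc=0x0
Byte[4]=AF: continuation. acc=(acc<<6)|0x2F=0x2F
Byte[5]=99: continuation. acc=(acc<<6)|0x19=0xBD9
Byte[6]=B7: continuation. acc=(acc<<6)|0x37=0x2F677
Completed: cp=U+2F677 (starts at byte 3)
Byte[7]=F0: 4-byte lead, need 3 cont bytes. acc=0x0
Byte[8]=99: continuation. acc=(acc<<6)|0x19=0x19
Byte[9]=AF: continuation. acc=(acc<<6)|0x2F=0x66F
Byte[10]=A6: continuation. acc=(acc<<6)|0x26=0x19BE6
Completed: cp=U+19BE6 (starts at byte 7)
Byte[11]=D5: 2-byte lead, need 1 cont bytes. acc=0x15
Byte[12]=B4: continuation. acc=(acc<<6)|0x34=0x574
Completed: cp=U+0574 (starts at byte 11)
Byte[13]=D9: 2-byte lead, need 1 cont bytes. acc=0x19
Byte[14]=B7: continuation. acc=(acc<<6)|0x37=0x677
Completed: cp=U+0677 (starts at byte 13)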